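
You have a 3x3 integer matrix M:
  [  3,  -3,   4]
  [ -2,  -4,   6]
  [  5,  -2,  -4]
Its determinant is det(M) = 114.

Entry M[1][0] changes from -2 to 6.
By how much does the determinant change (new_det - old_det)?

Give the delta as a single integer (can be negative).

Answer: -160

Derivation:
Cofactor C_10 = -20
Entry delta = 6 - -2 = 8
Det delta = entry_delta * cofactor = 8 * -20 = -160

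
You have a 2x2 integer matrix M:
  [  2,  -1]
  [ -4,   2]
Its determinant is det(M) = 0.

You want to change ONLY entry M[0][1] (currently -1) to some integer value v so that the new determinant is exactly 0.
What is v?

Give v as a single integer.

det is linear in entry M[0][1]: det = old_det + (v - -1) * C_01
Cofactor C_01 = 4
Want det = 0: 0 + (v - -1) * 4 = 0
  (v - -1) = 0 / 4 = 0
  v = -1 + (0) = -1

Answer: -1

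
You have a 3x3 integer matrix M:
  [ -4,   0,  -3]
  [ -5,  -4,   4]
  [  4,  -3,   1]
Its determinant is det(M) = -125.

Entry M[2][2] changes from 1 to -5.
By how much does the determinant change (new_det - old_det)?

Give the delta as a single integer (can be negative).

Cofactor C_22 = 16
Entry delta = -5 - 1 = -6
Det delta = entry_delta * cofactor = -6 * 16 = -96

Answer: -96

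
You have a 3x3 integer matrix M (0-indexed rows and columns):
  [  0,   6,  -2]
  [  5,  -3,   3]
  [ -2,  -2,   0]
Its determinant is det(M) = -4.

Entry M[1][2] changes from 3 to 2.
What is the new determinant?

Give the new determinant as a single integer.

det is linear in row 1: changing M[1][2] by delta changes det by delta * cofactor(1,2).
Cofactor C_12 = (-1)^(1+2) * minor(1,2) = -12
Entry delta = 2 - 3 = -1
Det delta = -1 * -12 = 12
New det = -4 + 12 = 8

Answer: 8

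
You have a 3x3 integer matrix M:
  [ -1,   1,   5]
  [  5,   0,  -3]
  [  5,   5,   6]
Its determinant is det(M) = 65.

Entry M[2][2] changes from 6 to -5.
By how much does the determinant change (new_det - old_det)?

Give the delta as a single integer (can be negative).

Cofactor C_22 = -5
Entry delta = -5 - 6 = -11
Det delta = entry_delta * cofactor = -11 * -5 = 55

Answer: 55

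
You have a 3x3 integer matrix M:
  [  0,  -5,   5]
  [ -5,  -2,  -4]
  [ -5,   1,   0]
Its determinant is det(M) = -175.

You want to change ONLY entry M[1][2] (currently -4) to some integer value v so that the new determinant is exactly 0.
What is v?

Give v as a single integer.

Answer: 3

Derivation:
det is linear in entry M[1][2]: det = old_det + (v - -4) * C_12
Cofactor C_12 = 25
Want det = 0: -175 + (v - -4) * 25 = 0
  (v - -4) = 175 / 25 = 7
  v = -4 + (7) = 3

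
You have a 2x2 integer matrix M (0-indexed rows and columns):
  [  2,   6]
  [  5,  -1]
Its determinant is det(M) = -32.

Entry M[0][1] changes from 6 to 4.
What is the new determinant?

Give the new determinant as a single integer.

Answer: -22

Derivation:
det is linear in row 0: changing M[0][1] by delta changes det by delta * cofactor(0,1).
Cofactor C_01 = (-1)^(0+1) * minor(0,1) = -5
Entry delta = 4 - 6 = -2
Det delta = -2 * -5 = 10
New det = -32 + 10 = -22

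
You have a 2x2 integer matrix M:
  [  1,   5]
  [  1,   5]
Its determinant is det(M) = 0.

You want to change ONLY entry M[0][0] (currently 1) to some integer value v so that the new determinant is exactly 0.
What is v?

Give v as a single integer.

det is linear in entry M[0][0]: det = old_det + (v - 1) * C_00
Cofactor C_00 = 5
Want det = 0: 0 + (v - 1) * 5 = 0
  (v - 1) = 0 / 5 = 0
  v = 1 + (0) = 1

Answer: 1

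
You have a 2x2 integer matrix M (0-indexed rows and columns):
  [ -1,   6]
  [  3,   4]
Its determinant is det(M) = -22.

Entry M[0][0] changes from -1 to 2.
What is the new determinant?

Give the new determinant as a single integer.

Answer: -10

Derivation:
det is linear in row 0: changing M[0][0] by delta changes det by delta * cofactor(0,0).
Cofactor C_00 = (-1)^(0+0) * minor(0,0) = 4
Entry delta = 2 - -1 = 3
Det delta = 3 * 4 = 12
New det = -22 + 12 = -10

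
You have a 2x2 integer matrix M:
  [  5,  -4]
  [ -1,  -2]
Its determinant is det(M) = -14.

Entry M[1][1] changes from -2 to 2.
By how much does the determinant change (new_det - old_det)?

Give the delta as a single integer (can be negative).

Answer: 20

Derivation:
Cofactor C_11 = 5
Entry delta = 2 - -2 = 4
Det delta = entry_delta * cofactor = 4 * 5 = 20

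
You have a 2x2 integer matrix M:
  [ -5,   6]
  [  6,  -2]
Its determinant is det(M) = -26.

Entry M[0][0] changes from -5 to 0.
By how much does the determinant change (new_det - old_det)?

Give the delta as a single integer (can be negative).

Answer: -10

Derivation:
Cofactor C_00 = -2
Entry delta = 0 - -5 = 5
Det delta = entry_delta * cofactor = 5 * -2 = -10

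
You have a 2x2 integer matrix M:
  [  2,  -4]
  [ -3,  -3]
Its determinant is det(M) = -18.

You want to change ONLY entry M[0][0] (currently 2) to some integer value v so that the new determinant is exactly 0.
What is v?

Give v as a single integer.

det is linear in entry M[0][0]: det = old_det + (v - 2) * C_00
Cofactor C_00 = -3
Want det = 0: -18 + (v - 2) * -3 = 0
  (v - 2) = 18 / -3 = -6
  v = 2 + (-6) = -4

Answer: -4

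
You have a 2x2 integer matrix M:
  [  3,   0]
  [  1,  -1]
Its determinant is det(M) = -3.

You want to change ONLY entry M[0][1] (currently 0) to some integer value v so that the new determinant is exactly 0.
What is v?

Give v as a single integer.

Answer: -3

Derivation:
det is linear in entry M[0][1]: det = old_det + (v - 0) * C_01
Cofactor C_01 = -1
Want det = 0: -3 + (v - 0) * -1 = 0
  (v - 0) = 3 / -1 = -3
  v = 0 + (-3) = -3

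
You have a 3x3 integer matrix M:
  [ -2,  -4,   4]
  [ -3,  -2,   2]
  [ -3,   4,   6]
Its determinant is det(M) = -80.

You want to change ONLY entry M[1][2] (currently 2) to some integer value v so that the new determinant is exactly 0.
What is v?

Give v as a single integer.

Answer: 6

Derivation:
det is linear in entry M[1][2]: det = old_det + (v - 2) * C_12
Cofactor C_12 = 20
Want det = 0: -80 + (v - 2) * 20 = 0
  (v - 2) = 80 / 20 = 4
  v = 2 + (4) = 6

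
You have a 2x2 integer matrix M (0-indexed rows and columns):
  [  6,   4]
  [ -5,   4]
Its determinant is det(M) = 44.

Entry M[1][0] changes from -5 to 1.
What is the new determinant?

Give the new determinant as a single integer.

Answer: 20

Derivation:
det is linear in row 1: changing M[1][0] by delta changes det by delta * cofactor(1,0).
Cofactor C_10 = (-1)^(1+0) * minor(1,0) = -4
Entry delta = 1 - -5 = 6
Det delta = 6 * -4 = -24
New det = 44 + -24 = 20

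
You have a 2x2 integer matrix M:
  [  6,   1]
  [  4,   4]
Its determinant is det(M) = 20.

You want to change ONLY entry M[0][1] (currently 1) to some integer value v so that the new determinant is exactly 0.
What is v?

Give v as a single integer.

det is linear in entry M[0][1]: det = old_det + (v - 1) * C_01
Cofactor C_01 = -4
Want det = 0: 20 + (v - 1) * -4 = 0
  (v - 1) = -20 / -4 = 5
  v = 1 + (5) = 6

Answer: 6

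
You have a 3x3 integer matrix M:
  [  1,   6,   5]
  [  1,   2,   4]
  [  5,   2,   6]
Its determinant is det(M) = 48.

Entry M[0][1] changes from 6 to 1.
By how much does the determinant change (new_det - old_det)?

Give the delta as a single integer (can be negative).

Answer: -70

Derivation:
Cofactor C_01 = 14
Entry delta = 1 - 6 = -5
Det delta = entry_delta * cofactor = -5 * 14 = -70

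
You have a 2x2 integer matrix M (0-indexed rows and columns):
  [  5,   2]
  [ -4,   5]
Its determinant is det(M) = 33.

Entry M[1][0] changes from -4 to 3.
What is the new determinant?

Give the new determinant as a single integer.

det is linear in row 1: changing M[1][0] by delta changes det by delta * cofactor(1,0).
Cofactor C_10 = (-1)^(1+0) * minor(1,0) = -2
Entry delta = 3 - -4 = 7
Det delta = 7 * -2 = -14
New det = 33 + -14 = 19

Answer: 19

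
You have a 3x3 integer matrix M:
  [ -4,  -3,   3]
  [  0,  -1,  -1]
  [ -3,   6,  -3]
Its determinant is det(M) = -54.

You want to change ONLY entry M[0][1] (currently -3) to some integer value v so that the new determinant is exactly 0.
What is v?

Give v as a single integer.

Answer: 15

Derivation:
det is linear in entry M[0][1]: det = old_det + (v - -3) * C_01
Cofactor C_01 = 3
Want det = 0: -54 + (v - -3) * 3 = 0
  (v - -3) = 54 / 3 = 18
  v = -3 + (18) = 15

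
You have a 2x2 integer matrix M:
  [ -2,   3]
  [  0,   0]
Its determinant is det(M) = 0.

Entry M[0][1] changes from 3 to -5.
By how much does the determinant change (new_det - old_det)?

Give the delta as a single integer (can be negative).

Cofactor C_01 = 0
Entry delta = -5 - 3 = -8
Det delta = entry_delta * cofactor = -8 * 0 = 0

Answer: 0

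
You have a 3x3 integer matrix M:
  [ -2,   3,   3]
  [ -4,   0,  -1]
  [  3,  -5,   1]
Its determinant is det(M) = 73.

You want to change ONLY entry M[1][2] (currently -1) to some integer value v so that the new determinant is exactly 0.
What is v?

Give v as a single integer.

det is linear in entry M[1][2]: det = old_det + (v - -1) * C_12
Cofactor C_12 = -1
Want det = 0: 73 + (v - -1) * -1 = 0
  (v - -1) = -73 / -1 = 73
  v = -1 + (73) = 72

Answer: 72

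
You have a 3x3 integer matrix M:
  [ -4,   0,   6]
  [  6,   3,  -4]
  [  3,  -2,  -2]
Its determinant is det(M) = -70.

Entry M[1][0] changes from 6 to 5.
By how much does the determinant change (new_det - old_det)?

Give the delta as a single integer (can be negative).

Answer: 12

Derivation:
Cofactor C_10 = -12
Entry delta = 5 - 6 = -1
Det delta = entry_delta * cofactor = -1 * -12 = 12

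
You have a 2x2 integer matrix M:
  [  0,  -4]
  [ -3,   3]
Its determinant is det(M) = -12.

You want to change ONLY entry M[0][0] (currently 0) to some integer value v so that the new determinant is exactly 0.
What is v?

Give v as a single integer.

det is linear in entry M[0][0]: det = old_det + (v - 0) * C_00
Cofactor C_00 = 3
Want det = 0: -12 + (v - 0) * 3 = 0
  (v - 0) = 12 / 3 = 4
  v = 0 + (4) = 4

Answer: 4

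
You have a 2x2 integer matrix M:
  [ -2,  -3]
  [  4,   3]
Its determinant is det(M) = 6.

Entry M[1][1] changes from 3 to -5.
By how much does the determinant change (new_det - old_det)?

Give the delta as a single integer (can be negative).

Answer: 16

Derivation:
Cofactor C_11 = -2
Entry delta = -5 - 3 = -8
Det delta = entry_delta * cofactor = -8 * -2 = 16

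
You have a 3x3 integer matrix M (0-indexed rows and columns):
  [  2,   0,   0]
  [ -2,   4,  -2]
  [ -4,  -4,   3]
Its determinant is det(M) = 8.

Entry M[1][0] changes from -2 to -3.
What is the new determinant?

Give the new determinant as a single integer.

Answer: 8

Derivation:
det is linear in row 1: changing M[1][0] by delta changes det by delta * cofactor(1,0).
Cofactor C_10 = (-1)^(1+0) * minor(1,0) = 0
Entry delta = -3 - -2 = -1
Det delta = -1 * 0 = 0
New det = 8 + 0 = 8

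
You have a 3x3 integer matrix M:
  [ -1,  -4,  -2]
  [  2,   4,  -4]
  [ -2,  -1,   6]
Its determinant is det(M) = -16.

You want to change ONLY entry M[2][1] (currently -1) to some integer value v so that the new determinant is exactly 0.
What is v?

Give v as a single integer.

Answer: -3

Derivation:
det is linear in entry M[2][1]: det = old_det + (v - -1) * C_21
Cofactor C_21 = -8
Want det = 0: -16 + (v - -1) * -8 = 0
  (v - -1) = 16 / -8 = -2
  v = -1 + (-2) = -3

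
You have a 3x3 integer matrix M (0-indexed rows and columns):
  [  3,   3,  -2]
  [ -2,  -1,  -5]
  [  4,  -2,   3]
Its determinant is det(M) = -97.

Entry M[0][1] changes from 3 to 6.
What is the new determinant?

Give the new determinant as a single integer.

Answer: -139

Derivation:
det is linear in row 0: changing M[0][1] by delta changes det by delta * cofactor(0,1).
Cofactor C_01 = (-1)^(0+1) * minor(0,1) = -14
Entry delta = 6 - 3 = 3
Det delta = 3 * -14 = -42
New det = -97 + -42 = -139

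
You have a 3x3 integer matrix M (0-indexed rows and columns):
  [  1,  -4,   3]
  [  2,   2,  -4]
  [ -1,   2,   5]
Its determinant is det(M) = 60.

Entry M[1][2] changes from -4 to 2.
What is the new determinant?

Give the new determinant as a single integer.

Answer: 72

Derivation:
det is linear in row 1: changing M[1][2] by delta changes det by delta * cofactor(1,2).
Cofactor C_12 = (-1)^(1+2) * minor(1,2) = 2
Entry delta = 2 - -4 = 6
Det delta = 6 * 2 = 12
New det = 60 + 12 = 72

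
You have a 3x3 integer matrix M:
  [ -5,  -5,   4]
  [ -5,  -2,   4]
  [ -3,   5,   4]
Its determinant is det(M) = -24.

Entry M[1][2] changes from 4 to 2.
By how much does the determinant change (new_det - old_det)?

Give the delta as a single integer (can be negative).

Answer: -80

Derivation:
Cofactor C_12 = 40
Entry delta = 2 - 4 = -2
Det delta = entry_delta * cofactor = -2 * 40 = -80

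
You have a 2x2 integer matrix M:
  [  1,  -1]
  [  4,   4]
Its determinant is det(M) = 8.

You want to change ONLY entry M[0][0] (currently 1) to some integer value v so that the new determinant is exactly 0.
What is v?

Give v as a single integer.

det is linear in entry M[0][0]: det = old_det + (v - 1) * C_00
Cofactor C_00 = 4
Want det = 0: 8 + (v - 1) * 4 = 0
  (v - 1) = -8 / 4 = -2
  v = 1 + (-2) = -1

Answer: -1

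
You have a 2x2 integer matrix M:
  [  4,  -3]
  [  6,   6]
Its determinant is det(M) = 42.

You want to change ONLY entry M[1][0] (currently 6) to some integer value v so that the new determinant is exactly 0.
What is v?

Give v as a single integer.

det is linear in entry M[1][0]: det = old_det + (v - 6) * C_10
Cofactor C_10 = 3
Want det = 0: 42 + (v - 6) * 3 = 0
  (v - 6) = -42 / 3 = -14
  v = 6 + (-14) = -8

Answer: -8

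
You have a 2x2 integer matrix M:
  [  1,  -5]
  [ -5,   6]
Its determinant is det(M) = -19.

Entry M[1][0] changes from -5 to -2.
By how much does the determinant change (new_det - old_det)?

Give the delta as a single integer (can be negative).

Answer: 15

Derivation:
Cofactor C_10 = 5
Entry delta = -2 - -5 = 3
Det delta = entry_delta * cofactor = 3 * 5 = 15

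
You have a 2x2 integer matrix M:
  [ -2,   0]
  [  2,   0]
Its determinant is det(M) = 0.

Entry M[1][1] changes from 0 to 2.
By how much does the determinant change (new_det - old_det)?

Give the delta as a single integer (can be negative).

Cofactor C_11 = -2
Entry delta = 2 - 0 = 2
Det delta = entry_delta * cofactor = 2 * -2 = -4

Answer: -4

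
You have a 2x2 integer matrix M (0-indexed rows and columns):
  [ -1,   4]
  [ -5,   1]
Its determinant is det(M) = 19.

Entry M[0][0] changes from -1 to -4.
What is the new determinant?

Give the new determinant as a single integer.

det is linear in row 0: changing M[0][0] by delta changes det by delta * cofactor(0,0).
Cofactor C_00 = (-1)^(0+0) * minor(0,0) = 1
Entry delta = -4 - -1 = -3
Det delta = -3 * 1 = -3
New det = 19 + -3 = 16

Answer: 16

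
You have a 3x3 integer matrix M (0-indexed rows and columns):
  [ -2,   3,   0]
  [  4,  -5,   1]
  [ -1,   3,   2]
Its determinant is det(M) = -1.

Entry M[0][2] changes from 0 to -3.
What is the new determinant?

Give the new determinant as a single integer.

det is linear in row 0: changing M[0][2] by delta changes det by delta * cofactor(0,2).
Cofactor C_02 = (-1)^(0+2) * minor(0,2) = 7
Entry delta = -3 - 0 = -3
Det delta = -3 * 7 = -21
New det = -1 + -21 = -22

Answer: -22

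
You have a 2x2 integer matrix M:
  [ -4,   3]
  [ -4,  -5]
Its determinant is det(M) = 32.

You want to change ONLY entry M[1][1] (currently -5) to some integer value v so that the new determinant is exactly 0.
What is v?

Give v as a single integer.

det is linear in entry M[1][1]: det = old_det + (v - -5) * C_11
Cofactor C_11 = -4
Want det = 0: 32 + (v - -5) * -4 = 0
  (v - -5) = -32 / -4 = 8
  v = -5 + (8) = 3

Answer: 3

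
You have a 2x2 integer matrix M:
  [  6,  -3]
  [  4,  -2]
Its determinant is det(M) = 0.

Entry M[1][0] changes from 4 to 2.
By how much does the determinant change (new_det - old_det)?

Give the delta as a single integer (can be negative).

Cofactor C_10 = 3
Entry delta = 2 - 4 = -2
Det delta = entry_delta * cofactor = -2 * 3 = -6

Answer: -6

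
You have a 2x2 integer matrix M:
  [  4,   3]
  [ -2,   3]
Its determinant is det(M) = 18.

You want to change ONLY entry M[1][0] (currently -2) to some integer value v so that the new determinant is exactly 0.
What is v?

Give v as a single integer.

Answer: 4

Derivation:
det is linear in entry M[1][0]: det = old_det + (v - -2) * C_10
Cofactor C_10 = -3
Want det = 0: 18 + (v - -2) * -3 = 0
  (v - -2) = -18 / -3 = 6
  v = -2 + (6) = 4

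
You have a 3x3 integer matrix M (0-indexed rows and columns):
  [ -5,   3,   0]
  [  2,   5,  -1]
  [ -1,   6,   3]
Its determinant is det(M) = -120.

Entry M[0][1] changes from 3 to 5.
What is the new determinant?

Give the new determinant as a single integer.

det is linear in row 0: changing M[0][1] by delta changes det by delta * cofactor(0,1).
Cofactor C_01 = (-1)^(0+1) * minor(0,1) = -5
Entry delta = 5 - 3 = 2
Det delta = 2 * -5 = -10
New det = -120 + -10 = -130

Answer: -130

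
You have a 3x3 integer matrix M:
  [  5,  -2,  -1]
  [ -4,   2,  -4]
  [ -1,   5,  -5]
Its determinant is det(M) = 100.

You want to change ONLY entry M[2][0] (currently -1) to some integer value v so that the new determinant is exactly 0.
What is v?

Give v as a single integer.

Answer: -11

Derivation:
det is linear in entry M[2][0]: det = old_det + (v - -1) * C_20
Cofactor C_20 = 10
Want det = 0: 100 + (v - -1) * 10 = 0
  (v - -1) = -100 / 10 = -10
  v = -1 + (-10) = -11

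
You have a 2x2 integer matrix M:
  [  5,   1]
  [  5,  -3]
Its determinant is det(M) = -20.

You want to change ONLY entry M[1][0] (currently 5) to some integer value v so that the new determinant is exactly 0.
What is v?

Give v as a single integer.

Answer: -15

Derivation:
det is linear in entry M[1][0]: det = old_det + (v - 5) * C_10
Cofactor C_10 = -1
Want det = 0: -20 + (v - 5) * -1 = 0
  (v - 5) = 20 / -1 = -20
  v = 5 + (-20) = -15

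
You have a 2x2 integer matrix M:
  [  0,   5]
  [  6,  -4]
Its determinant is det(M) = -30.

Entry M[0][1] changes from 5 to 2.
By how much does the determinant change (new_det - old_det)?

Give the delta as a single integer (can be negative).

Answer: 18

Derivation:
Cofactor C_01 = -6
Entry delta = 2 - 5 = -3
Det delta = entry_delta * cofactor = -3 * -6 = 18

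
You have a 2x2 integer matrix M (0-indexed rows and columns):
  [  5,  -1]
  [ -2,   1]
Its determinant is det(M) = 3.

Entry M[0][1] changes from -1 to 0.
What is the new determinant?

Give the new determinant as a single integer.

Answer: 5

Derivation:
det is linear in row 0: changing M[0][1] by delta changes det by delta * cofactor(0,1).
Cofactor C_01 = (-1)^(0+1) * minor(0,1) = 2
Entry delta = 0 - -1 = 1
Det delta = 1 * 2 = 2
New det = 3 + 2 = 5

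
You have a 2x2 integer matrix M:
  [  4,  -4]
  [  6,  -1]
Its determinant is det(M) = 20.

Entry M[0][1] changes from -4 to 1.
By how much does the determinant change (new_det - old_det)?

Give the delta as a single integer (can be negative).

Answer: -30

Derivation:
Cofactor C_01 = -6
Entry delta = 1 - -4 = 5
Det delta = entry_delta * cofactor = 5 * -6 = -30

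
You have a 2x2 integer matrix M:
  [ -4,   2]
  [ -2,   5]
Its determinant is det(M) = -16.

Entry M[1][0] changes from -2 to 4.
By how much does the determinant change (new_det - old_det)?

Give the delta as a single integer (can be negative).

Answer: -12

Derivation:
Cofactor C_10 = -2
Entry delta = 4 - -2 = 6
Det delta = entry_delta * cofactor = 6 * -2 = -12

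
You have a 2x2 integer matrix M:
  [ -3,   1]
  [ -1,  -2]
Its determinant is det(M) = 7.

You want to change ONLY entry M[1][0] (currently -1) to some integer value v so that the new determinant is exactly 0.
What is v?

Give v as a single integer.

Answer: 6

Derivation:
det is linear in entry M[1][0]: det = old_det + (v - -1) * C_10
Cofactor C_10 = -1
Want det = 0: 7 + (v - -1) * -1 = 0
  (v - -1) = -7 / -1 = 7
  v = -1 + (7) = 6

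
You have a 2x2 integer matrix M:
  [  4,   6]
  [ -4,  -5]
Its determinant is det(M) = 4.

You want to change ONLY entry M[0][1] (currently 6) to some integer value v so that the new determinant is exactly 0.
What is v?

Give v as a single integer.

det is linear in entry M[0][1]: det = old_det + (v - 6) * C_01
Cofactor C_01 = 4
Want det = 0: 4 + (v - 6) * 4 = 0
  (v - 6) = -4 / 4 = -1
  v = 6 + (-1) = 5

Answer: 5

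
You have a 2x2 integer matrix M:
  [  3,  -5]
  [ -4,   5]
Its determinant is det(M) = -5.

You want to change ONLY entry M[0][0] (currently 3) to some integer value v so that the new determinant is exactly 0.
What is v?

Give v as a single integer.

det is linear in entry M[0][0]: det = old_det + (v - 3) * C_00
Cofactor C_00 = 5
Want det = 0: -5 + (v - 3) * 5 = 0
  (v - 3) = 5 / 5 = 1
  v = 3 + (1) = 4

Answer: 4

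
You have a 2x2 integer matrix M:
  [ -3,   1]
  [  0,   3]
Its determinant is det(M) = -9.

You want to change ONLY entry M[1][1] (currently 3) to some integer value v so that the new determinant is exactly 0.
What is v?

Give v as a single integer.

det is linear in entry M[1][1]: det = old_det + (v - 3) * C_11
Cofactor C_11 = -3
Want det = 0: -9 + (v - 3) * -3 = 0
  (v - 3) = 9 / -3 = -3
  v = 3 + (-3) = 0

Answer: 0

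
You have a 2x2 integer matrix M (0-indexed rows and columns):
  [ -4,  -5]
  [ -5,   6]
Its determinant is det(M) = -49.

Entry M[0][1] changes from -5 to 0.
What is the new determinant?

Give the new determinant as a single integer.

det is linear in row 0: changing M[0][1] by delta changes det by delta * cofactor(0,1).
Cofactor C_01 = (-1)^(0+1) * minor(0,1) = 5
Entry delta = 0 - -5 = 5
Det delta = 5 * 5 = 25
New det = -49 + 25 = -24

Answer: -24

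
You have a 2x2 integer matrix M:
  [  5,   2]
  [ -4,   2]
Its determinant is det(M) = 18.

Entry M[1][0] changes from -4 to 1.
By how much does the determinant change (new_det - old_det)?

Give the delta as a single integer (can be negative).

Answer: -10

Derivation:
Cofactor C_10 = -2
Entry delta = 1 - -4 = 5
Det delta = entry_delta * cofactor = 5 * -2 = -10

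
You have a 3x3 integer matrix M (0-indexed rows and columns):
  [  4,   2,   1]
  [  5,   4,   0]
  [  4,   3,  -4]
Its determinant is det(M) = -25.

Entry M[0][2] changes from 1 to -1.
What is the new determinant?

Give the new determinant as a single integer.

det is linear in row 0: changing M[0][2] by delta changes det by delta * cofactor(0,2).
Cofactor C_02 = (-1)^(0+2) * minor(0,2) = -1
Entry delta = -1 - 1 = -2
Det delta = -2 * -1 = 2
New det = -25 + 2 = -23

Answer: -23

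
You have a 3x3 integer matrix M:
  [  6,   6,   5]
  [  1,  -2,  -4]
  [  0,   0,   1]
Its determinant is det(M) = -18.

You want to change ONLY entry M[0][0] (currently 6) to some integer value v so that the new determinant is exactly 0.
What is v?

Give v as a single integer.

det is linear in entry M[0][0]: det = old_det + (v - 6) * C_00
Cofactor C_00 = -2
Want det = 0: -18 + (v - 6) * -2 = 0
  (v - 6) = 18 / -2 = -9
  v = 6 + (-9) = -3

Answer: -3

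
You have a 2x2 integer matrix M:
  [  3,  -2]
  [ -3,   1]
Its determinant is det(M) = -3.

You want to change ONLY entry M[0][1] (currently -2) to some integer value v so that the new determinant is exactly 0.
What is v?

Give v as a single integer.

det is linear in entry M[0][1]: det = old_det + (v - -2) * C_01
Cofactor C_01 = 3
Want det = 0: -3 + (v - -2) * 3 = 0
  (v - -2) = 3 / 3 = 1
  v = -2 + (1) = -1

Answer: -1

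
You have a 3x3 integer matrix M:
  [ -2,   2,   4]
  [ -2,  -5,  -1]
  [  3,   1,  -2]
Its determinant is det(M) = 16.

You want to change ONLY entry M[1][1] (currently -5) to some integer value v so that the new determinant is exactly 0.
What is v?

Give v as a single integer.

det is linear in entry M[1][1]: det = old_det + (v - -5) * C_11
Cofactor C_11 = -8
Want det = 0: 16 + (v - -5) * -8 = 0
  (v - -5) = -16 / -8 = 2
  v = -5 + (2) = -3

Answer: -3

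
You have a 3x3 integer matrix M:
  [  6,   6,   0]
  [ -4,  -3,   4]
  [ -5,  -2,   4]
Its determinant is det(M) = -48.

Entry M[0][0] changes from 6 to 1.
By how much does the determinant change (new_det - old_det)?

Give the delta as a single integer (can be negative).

Answer: 20

Derivation:
Cofactor C_00 = -4
Entry delta = 1 - 6 = -5
Det delta = entry_delta * cofactor = -5 * -4 = 20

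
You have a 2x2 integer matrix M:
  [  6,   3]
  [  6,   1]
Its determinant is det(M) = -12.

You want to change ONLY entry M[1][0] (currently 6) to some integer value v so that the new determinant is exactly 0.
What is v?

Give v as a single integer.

Answer: 2

Derivation:
det is linear in entry M[1][0]: det = old_det + (v - 6) * C_10
Cofactor C_10 = -3
Want det = 0: -12 + (v - 6) * -3 = 0
  (v - 6) = 12 / -3 = -4
  v = 6 + (-4) = 2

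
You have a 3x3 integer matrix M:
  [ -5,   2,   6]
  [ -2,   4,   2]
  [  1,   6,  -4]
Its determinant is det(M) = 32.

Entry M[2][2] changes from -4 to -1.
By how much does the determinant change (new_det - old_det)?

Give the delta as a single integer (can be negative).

Cofactor C_22 = -16
Entry delta = -1 - -4 = 3
Det delta = entry_delta * cofactor = 3 * -16 = -48

Answer: -48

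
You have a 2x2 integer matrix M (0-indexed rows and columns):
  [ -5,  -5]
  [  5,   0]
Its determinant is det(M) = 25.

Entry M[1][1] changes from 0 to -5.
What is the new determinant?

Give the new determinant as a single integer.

det is linear in row 1: changing M[1][1] by delta changes det by delta * cofactor(1,1).
Cofactor C_11 = (-1)^(1+1) * minor(1,1) = -5
Entry delta = -5 - 0 = -5
Det delta = -5 * -5 = 25
New det = 25 + 25 = 50

Answer: 50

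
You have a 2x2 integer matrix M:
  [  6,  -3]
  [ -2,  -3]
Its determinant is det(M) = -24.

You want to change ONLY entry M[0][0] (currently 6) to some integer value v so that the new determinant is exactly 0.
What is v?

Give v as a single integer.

Answer: -2

Derivation:
det is linear in entry M[0][0]: det = old_det + (v - 6) * C_00
Cofactor C_00 = -3
Want det = 0: -24 + (v - 6) * -3 = 0
  (v - 6) = 24 / -3 = -8
  v = 6 + (-8) = -2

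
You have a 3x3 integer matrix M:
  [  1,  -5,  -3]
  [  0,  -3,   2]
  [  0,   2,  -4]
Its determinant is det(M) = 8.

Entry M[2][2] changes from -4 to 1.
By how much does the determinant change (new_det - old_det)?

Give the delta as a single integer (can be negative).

Cofactor C_22 = -3
Entry delta = 1 - -4 = 5
Det delta = entry_delta * cofactor = 5 * -3 = -15

Answer: -15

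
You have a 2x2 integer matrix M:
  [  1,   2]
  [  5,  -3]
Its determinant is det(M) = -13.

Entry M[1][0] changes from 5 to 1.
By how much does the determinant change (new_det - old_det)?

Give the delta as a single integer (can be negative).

Cofactor C_10 = -2
Entry delta = 1 - 5 = -4
Det delta = entry_delta * cofactor = -4 * -2 = 8

Answer: 8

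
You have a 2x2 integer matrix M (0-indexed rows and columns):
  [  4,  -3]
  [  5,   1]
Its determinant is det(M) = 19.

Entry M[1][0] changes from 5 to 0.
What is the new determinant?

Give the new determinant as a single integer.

Answer: 4

Derivation:
det is linear in row 1: changing M[1][0] by delta changes det by delta * cofactor(1,0).
Cofactor C_10 = (-1)^(1+0) * minor(1,0) = 3
Entry delta = 0 - 5 = -5
Det delta = -5 * 3 = -15
New det = 19 + -15 = 4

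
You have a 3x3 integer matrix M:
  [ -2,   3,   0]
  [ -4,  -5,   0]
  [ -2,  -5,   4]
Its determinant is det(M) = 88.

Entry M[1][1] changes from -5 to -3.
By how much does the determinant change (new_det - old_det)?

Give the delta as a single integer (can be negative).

Cofactor C_11 = -8
Entry delta = -3 - -5 = 2
Det delta = entry_delta * cofactor = 2 * -8 = -16

Answer: -16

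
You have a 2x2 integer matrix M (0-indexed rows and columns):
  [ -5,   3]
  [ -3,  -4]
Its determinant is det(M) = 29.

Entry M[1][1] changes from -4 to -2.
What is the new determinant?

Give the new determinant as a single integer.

det is linear in row 1: changing M[1][1] by delta changes det by delta * cofactor(1,1).
Cofactor C_11 = (-1)^(1+1) * minor(1,1) = -5
Entry delta = -2 - -4 = 2
Det delta = 2 * -5 = -10
New det = 29 + -10 = 19

Answer: 19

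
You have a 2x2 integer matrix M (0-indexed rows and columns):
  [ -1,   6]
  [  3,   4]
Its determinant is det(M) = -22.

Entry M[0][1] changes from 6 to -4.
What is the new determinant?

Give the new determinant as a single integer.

det is linear in row 0: changing M[0][1] by delta changes det by delta * cofactor(0,1).
Cofactor C_01 = (-1)^(0+1) * minor(0,1) = -3
Entry delta = -4 - 6 = -10
Det delta = -10 * -3 = 30
New det = -22 + 30 = 8

Answer: 8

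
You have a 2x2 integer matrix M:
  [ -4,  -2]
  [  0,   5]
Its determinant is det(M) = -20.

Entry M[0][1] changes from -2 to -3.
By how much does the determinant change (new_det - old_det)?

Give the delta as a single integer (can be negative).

Cofactor C_01 = 0
Entry delta = -3 - -2 = -1
Det delta = entry_delta * cofactor = -1 * 0 = 0

Answer: 0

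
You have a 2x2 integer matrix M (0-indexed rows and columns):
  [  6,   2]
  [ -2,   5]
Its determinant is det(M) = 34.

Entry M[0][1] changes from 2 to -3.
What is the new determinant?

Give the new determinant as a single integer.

Answer: 24

Derivation:
det is linear in row 0: changing M[0][1] by delta changes det by delta * cofactor(0,1).
Cofactor C_01 = (-1)^(0+1) * minor(0,1) = 2
Entry delta = -3 - 2 = -5
Det delta = -5 * 2 = -10
New det = 34 + -10 = 24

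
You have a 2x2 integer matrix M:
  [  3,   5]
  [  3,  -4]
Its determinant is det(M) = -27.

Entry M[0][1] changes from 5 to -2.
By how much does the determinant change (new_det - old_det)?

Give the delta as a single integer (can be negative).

Answer: 21

Derivation:
Cofactor C_01 = -3
Entry delta = -2 - 5 = -7
Det delta = entry_delta * cofactor = -7 * -3 = 21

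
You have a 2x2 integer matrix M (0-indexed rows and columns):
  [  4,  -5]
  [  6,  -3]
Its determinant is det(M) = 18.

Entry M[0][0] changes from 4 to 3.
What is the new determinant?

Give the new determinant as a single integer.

det is linear in row 0: changing M[0][0] by delta changes det by delta * cofactor(0,0).
Cofactor C_00 = (-1)^(0+0) * minor(0,0) = -3
Entry delta = 3 - 4 = -1
Det delta = -1 * -3 = 3
New det = 18 + 3 = 21

Answer: 21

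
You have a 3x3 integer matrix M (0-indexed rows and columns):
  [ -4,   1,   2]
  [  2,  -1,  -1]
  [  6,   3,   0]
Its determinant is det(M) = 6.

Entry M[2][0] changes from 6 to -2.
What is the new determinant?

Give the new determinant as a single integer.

Answer: -2

Derivation:
det is linear in row 2: changing M[2][0] by delta changes det by delta * cofactor(2,0).
Cofactor C_20 = (-1)^(2+0) * minor(2,0) = 1
Entry delta = -2 - 6 = -8
Det delta = -8 * 1 = -8
New det = 6 + -8 = -2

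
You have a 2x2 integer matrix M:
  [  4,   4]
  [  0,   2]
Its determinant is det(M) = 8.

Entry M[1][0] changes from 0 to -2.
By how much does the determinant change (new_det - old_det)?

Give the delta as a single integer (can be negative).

Answer: 8

Derivation:
Cofactor C_10 = -4
Entry delta = -2 - 0 = -2
Det delta = entry_delta * cofactor = -2 * -4 = 8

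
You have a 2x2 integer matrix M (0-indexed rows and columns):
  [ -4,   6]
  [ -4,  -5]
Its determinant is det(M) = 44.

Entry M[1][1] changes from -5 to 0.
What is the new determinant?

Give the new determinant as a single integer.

Answer: 24

Derivation:
det is linear in row 1: changing M[1][1] by delta changes det by delta * cofactor(1,1).
Cofactor C_11 = (-1)^(1+1) * minor(1,1) = -4
Entry delta = 0 - -5 = 5
Det delta = 5 * -4 = -20
New det = 44 + -20 = 24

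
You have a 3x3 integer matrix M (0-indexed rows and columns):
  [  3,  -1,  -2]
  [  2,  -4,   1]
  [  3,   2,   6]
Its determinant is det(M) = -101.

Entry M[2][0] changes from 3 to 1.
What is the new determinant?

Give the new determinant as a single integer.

det is linear in row 2: changing M[2][0] by delta changes det by delta * cofactor(2,0).
Cofactor C_20 = (-1)^(2+0) * minor(2,0) = -9
Entry delta = 1 - 3 = -2
Det delta = -2 * -9 = 18
New det = -101 + 18 = -83

Answer: -83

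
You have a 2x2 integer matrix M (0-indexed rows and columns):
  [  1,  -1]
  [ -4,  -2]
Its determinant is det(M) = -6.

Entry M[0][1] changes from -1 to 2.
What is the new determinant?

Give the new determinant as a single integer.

Answer: 6

Derivation:
det is linear in row 0: changing M[0][1] by delta changes det by delta * cofactor(0,1).
Cofactor C_01 = (-1)^(0+1) * minor(0,1) = 4
Entry delta = 2 - -1 = 3
Det delta = 3 * 4 = 12
New det = -6 + 12 = 6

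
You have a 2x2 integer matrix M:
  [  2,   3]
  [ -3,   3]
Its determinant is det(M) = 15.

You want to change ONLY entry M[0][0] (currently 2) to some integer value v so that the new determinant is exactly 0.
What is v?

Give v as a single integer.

Answer: -3

Derivation:
det is linear in entry M[0][0]: det = old_det + (v - 2) * C_00
Cofactor C_00 = 3
Want det = 0: 15 + (v - 2) * 3 = 0
  (v - 2) = -15 / 3 = -5
  v = 2 + (-5) = -3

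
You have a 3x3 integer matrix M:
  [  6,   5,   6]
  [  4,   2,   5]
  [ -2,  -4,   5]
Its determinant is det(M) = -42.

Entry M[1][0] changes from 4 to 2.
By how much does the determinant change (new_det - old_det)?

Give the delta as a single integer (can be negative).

Answer: 98

Derivation:
Cofactor C_10 = -49
Entry delta = 2 - 4 = -2
Det delta = entry_delta * cofactor = -2 * -49 = 98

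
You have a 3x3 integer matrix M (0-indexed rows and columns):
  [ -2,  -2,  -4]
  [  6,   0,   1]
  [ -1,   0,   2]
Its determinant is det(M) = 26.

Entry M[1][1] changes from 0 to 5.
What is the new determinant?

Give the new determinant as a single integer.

det is linear in row 1: changing M[1][1] by delta changes det by delta * cofactor(1,1).
Cofactor C_11 = (-1)^(1+1) * minor(1,1) = -8
Entry delta = 5 - 0 = 5
Det delta = 5 * -8 = -40
New det = 26 + -40 = -14

Answer: -14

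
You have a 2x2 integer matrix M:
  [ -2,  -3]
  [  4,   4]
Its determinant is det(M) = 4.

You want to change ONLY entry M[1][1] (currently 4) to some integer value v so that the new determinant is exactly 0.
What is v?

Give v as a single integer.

Answer: 6

Derivation:
det is linear in entry M[1][1]: det = old_det + (v - 4) * C_11
Cofactor C_11 = -2
Want det = 0: 4 + (v - 4) * -2 = 0
  (v - 4) = -4 / -2 = 2
  v = 4 + (2) = 6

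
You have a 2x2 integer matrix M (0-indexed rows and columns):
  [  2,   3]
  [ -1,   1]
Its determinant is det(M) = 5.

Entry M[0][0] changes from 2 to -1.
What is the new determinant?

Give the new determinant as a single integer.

Answer: 2

Derivation:
det is linear in row 0: changing M[0][0] by delta changes det by delta * cofactor(0,0).
Cofactor C_00 = (-1)^(0+0) * minor(0,0) = 1
Entry delta = -1 - 2 = -3
Det delta = -3 * 1 = -3
New det = 5 + -3 = 2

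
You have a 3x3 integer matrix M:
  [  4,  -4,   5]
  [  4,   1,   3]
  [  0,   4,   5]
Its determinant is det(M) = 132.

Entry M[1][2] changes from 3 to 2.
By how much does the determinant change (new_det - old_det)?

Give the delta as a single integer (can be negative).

Cofactor C_12 = -16
Entry delta = 2 - 3 = -1
Det delta = entry_delta * cofactor = -1 * -16 = 16

Answer: 16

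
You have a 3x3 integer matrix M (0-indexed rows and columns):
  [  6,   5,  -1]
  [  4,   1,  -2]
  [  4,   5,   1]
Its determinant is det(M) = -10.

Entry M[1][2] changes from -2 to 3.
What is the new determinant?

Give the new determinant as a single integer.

Answer: -60

Derivation:
det is linear in row 1: changing M[1][2] by delta changes det by delta * cofactor(1,2).
Cofactor C_12 = (-1)^(1+2) * minor(1,2) = -10
Entry delta = 3 - -2 = 5
Det delta = 5 * -10 = -50
New det = -10 + -50 = -60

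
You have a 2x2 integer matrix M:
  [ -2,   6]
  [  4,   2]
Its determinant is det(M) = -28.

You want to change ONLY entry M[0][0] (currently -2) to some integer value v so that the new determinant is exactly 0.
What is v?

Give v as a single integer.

Answer: 12

Derivation:
det is linear in entry M[0][0]: det = old_det + (v - -2) * C_00
Cofactor C_00 = 2
Want det = 0: -28 + (v - -2) * 2 = 0
  (v - -2) = 28 / 2 = 14
  v = -2 + (14) = 12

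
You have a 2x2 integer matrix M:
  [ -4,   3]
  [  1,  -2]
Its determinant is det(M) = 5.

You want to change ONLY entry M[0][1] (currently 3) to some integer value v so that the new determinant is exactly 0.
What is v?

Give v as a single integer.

Answer: 8

Derivation:
det is linear in entry M[0][1]: det = old_det + (v - 3) * C_01
Cofactor C_01 = -1
Want det = 0: 5 + (v - 3) * -1 = 0
  (v - 3) = -5 / -1 = 5
  v = 3 + (5) = 8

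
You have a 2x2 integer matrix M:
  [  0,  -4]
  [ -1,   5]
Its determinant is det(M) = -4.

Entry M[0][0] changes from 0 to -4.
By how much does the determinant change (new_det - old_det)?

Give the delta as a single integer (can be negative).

Cofactor C_00 = 5
Entry delta = -4 - 0 = -4
Det delta = entry_delta * cofactor = -4 * 5 = -20

Answer: -20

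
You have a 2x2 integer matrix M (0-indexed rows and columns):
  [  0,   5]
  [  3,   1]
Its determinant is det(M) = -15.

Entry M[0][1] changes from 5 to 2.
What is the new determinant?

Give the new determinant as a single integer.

Answer: -6

Derivation:
det is linear in row 0: changing M[0][1] by delta changes det by delta * cofactor(0,1).
Cofactor C_01 = (-1)^(0+1) * minor(0,1) = -3
Entry delta = 2 - 5 = -3
Det delta = -3 * -3 = 9
New det = -15 + 9 = -6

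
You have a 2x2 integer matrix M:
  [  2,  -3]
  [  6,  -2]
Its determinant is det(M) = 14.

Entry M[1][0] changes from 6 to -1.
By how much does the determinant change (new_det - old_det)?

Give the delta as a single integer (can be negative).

Answer: -21

Derivation:
Cofactor C_10 = 3
Entry delta = -1 - 6 = -7
Det delta = entry_delta * cofactor = -7 * 3 = -21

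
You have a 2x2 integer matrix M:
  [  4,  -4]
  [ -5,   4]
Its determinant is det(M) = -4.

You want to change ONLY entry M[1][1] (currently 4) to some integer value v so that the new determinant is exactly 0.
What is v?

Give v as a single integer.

det is linear in entry M[1][1]: det = old_det + (v - 4) * C_11
Cofactor C_11 = 4
Want det = 0: -4 + (v - 4) * 4 = 0
  (v - 4) = 4 / 4 = 1
  v = 4 + (1) = 5

Answer: 5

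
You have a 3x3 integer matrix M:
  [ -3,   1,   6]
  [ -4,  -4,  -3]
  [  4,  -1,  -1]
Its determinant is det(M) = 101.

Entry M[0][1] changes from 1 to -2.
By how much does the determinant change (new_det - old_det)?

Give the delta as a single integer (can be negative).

Answer: 48

Derivation:
Cofactor C_01 = -16
Entry delta = -2 - 1 = -3
Det delta = entry_delta * cofactor = -3 * -16 = 48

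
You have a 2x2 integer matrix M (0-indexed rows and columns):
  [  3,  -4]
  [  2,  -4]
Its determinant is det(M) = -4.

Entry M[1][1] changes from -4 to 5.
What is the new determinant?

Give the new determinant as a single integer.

det is linear in row 1: changing M[1][1] by delta changes det by delta * cofactor(1,1).
Cofactor C_11 = (-1)^(1+1) * minor(1,1) = 3
Entry delta = 5 - -4 = 9
Det delta = 9 * 3 = 27
New det = -4 + 27 = 23

Answer: 23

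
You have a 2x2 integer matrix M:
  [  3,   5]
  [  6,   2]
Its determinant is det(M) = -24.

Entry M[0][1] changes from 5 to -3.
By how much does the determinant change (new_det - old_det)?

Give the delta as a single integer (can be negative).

Answer: 48

Derivation:
Cofactor C_01 = -6
Entry delta = -3 - 5 = -8
Det delta = entry_delta * cofactor = -8 * -6 = 48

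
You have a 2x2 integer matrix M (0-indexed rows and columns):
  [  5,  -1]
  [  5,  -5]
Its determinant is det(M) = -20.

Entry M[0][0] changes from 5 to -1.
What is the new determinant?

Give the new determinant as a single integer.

det is linear in row 0: changing M[0][0] by delta changes det by delta * cofactor(0,0).
Cofactor C_00 = (-1)^(0+0) * minor(0,0) = -5
Entry delta = -1 - 5 = -6
Det delta = -6 * -5 = 30
New det = -20 + 30 = 10

Answer: 10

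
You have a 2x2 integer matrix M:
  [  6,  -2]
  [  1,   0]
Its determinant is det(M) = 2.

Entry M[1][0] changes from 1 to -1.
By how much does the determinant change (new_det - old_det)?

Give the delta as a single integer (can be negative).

Answer: -4

Derivation:
Cofactor C_10 = 2
Entry delta = -1 - 1 = -2
Det delta = entry_delta * cofactor = -2 * 2 = -4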